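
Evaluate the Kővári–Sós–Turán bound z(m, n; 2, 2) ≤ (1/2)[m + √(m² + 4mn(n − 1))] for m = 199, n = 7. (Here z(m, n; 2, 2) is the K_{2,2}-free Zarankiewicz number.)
z(199, 7; 2, 2) ≤ (1/2)[199 + √(199² + 4·199·7·6)] = (1/2)[199 + √73033] = 234.6231

Kővári–Sós–Turán: let r_1, ..., r_199 be the row sums and z = Σ r_i the total number of 1s. Each pair of columns can share at most one row with both entries 1 (else a 2×2 all-ones block appears), so Σ_i C(r_i, 2) ≤ C(7, 2) = 21. By convexity Σ_i C(r_i, 2) ≥ 199·C(z/199, 2) = z(z − 199)/(2·199), giving z² − 199z − 199·7·6 ≤ 0 and hence z ≤ (1/2)[199 + √(39601 + 4·8358)] = (1/2)[199 + √73033] ≈ (1/2)(199 + 270.2462) = 234.6231.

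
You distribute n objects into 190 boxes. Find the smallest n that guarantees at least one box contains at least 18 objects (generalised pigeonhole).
n = (18 − 1)·190 + 1 = 3231

By the generalised pigeonhole principle, to guarantee some box contains ≥ r objects we need more than (r − 1) · k objects total. Threshold: n = (r − 1) · k + 1. With r = 18 and k = 190: n = 17 · 190 + 1 = 3230 + 1 = 3231. For n = 3230 = 17 · 190, we can put exactly 17 objects in every box, avoiding 18 in any single one — so 3231 is tight.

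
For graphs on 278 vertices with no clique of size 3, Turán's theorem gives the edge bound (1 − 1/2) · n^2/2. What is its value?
Turán density bound = (1/2) · 278^2/2 = 19321

Turán's theorem: ex(n, K_{r+1}) is achieved by the complete r-partite Turán graph T(n, r) with parts as balanced as possible, and is at most (1 − 1/r) · n^2/2. For r = 2, n = 278: the density bound is (1/2) · 77284/2 = 19321. Since 2 ∣ 278, the Turán graph T(278, 2) has parts of equal size 139, and its edge count e(T(278, 2)) = 19321 attains the density bound exactly.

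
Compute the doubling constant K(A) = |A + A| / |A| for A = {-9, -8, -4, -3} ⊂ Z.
K = |A + A| / |A| = 9/4

Enumerate A + A = {a + b : a, b ∈ A}. With |A| = 4, there are |A|^2 = 16 ordered sum pairs; collecting distinct values, A + A = {-18, -17, -16, -13, -12, -11, -8, -7, -6}, so |A + A| = 9. Thus K = 9/4. For comparison, the minimum possible |A + A| over all 4-element sets is 2·4 − 1 = 7 (so min K = 7/4), attained only by arithmetic progressions.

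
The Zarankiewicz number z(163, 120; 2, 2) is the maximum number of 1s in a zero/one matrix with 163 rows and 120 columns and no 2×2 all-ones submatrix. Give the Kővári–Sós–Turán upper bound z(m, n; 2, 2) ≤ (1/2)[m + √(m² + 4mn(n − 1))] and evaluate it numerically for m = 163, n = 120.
z(163, 120; 2, 2) ≤ (1/2)[163 + √(163² + 4·163·120·119)] = (1/2)[163 + √9337129] = 1609.3358

Kővári–Sós–Turán: let r_1, ..., r_163 be the row sums and z = Σ r_i the total number of 1s. Each pair of columns can share at most one row with both entries 1 (else a 2×2 all-ones block appears), so Σ_i C(r_i, 2) ≤ C(120, 2) = 7140. By convexity Σ_i C(r_i, 2) ≥ 163·C(z/163, 2) = z(z − 163)/(2·163), giving z² − 163z − 163·120·119 ≤ 0 and hence z ≤ (1/2)[163 + √(26569 + 4·2327640)] = (1/2)[163 + √9337129] ≈ (1/2)(163 + 3055.6716) = 1609.3358.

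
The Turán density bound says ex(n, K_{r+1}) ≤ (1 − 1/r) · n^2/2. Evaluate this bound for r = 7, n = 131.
Turán density bound = (6/7) · 131^2/2 = 51483/7 ≈ 7354.7143

Turán's theorem: ex(n, K_{r+1}) is achieved by the complete r-partite Turán graph T(n, r) with parts as balanced as possible, and is at most (1 − 1/r) · n^2/2. For r = 7, n = 131: the density bound is (6/7) · 17161/2 = 51483/7 ≈ 7354.7143. The integer-valued extremum is e(T(131, 7)) = 7354, which is strictly less than the density bound 51483/7 since 7 ∤ 131 (the parts of T(131, 7) cannot all be equal).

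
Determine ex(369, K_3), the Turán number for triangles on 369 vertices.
ex(369, K_3) = ⌊369^2/4⌋ = 34040

Mantel (1907): a triangle-free graph on n vertices has at most ⌊n^2/4⌋ edges, with equality for the complete bipartite graph K_{⌊n/2⌋, ⌈n/2⌉}. For n = 369: ⌊369^2/4⌋ = ⌊136161/4⌋ = 34040. The extremal graph is K_{184, 185}, which has 184·185 = 34040 edges.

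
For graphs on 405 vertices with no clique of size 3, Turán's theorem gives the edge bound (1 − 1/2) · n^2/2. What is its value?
Turán density bound = (1/2) · 405^2/2 = 164025/4 ≈ 41006.25

Turán's theorem: ex(n, K_{r+1}) is achieved by the complete r-partite Turán graph T(n, r) with parts as balanced as possible, and is at most (1 − 1/r) · n^2/2. For r = 2, n = 405: the density bound is (1/2) · 164025/2 = 164025/4 ≈ 41006.25. The integer-valued extremum is e(T(405, 2)) = 41006, which is strictly less than the density bound 164025/4 since 2 ∤ 405 (the parts of T(405, 2) cannot all be equal).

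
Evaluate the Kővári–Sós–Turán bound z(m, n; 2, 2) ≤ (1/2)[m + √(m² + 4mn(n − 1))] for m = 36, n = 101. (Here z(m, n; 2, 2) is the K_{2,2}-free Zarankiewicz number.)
z(36, 101; 2, 2) ≤ (1/2)[36 + √(36² + 4·36·101·100)] = (1/2)[36 + √1455696] = 621.2611

Kővári–Sós–Turán: let r_1, ..., r_36 be the row sums and z = Σ r_i the total number of 1s. Each pair of columns can share at most one row with both entries 1 (else a 2×2 all-ones block appears), so Σ_i C(r_i, 2) ≤ C(101, 2) = 5050. By convexity Σ_i C(r_i, 2) ≥ 36·C(z/36, 2) = z(z − 36)/(2·36), giving z² − 36z − 36·101·100 ≤ 0 and hence z ≤ (1/2)[36 + √(1296 + 4·363600)] = (1/2)[36 + √1455696] ≈ (1/2)(36 + 1206.5223) = 621.2611.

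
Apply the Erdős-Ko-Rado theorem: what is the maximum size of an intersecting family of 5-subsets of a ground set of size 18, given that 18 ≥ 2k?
max |F| = C(17, 4) = 2380

The Erdős-Ko-Rado theorem states: for n ≥ 2k, an intersecting family of k-subsets of an n-element set has size at most C(n − 1, k − 1), with equality for 'star' families {A ⊆ [n] : |A| = k, i ∈ A} (fix an element i). For n = 18, k = 5: C(17, 4) = 2380.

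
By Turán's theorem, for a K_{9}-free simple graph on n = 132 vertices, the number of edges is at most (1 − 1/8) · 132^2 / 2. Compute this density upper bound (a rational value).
Turán density bound = (7/8) · 132^2/2 = 7623

Turán's theorem: ex(n, K_{r+1}) is achieved by the complete r-partite Turán graph T(n, r) with parts as balanced as possible, and is at most (1 − 1/r) · n^2/2. For r = 8, n = 132: the density bound is (7/8) · 17424/2 = 7623. The integer-valued extremum is e(T(132, 8)) = 7622, which is strictly less than the density bound 7623 since 8 ∤ 132 (the parts of T(132, 8) cannot all be equal).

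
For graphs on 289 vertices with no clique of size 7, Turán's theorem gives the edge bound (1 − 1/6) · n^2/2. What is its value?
Turán density bound = (5/6) · 289^2/2 = 417605/12 ≈ 34800.4167

Turán's theorem: ex(n, K_{r+1}) is achieved by the complete r-partite Turán graph T(n, r) with parts as balanced as possible, and is at most (1 − 1/r) · n^2/2. For r = 6, n = 289: the density bound is (5/6) · 83521/2 = 417605/12 ≈ 34800.4167. The integer-valued extremum is e(T(289, 6)) = 34800, which is strictly less than the density bound 417605/12 since 6 ∤ 289 (the parts of T(289, 6) cannot all be equal).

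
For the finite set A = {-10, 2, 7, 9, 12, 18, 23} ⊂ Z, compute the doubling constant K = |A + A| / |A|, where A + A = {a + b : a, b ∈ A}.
K = |A + A| / |A| = 25/7

Enumerate A + A = {a + b : a, b ∈ A}. With |A| = 7, there are |A|^2 = 49 ordered sum pairs; collecting distinct values, A + A = {-20, -8, -3, -1, 2, 4, 8, 9, 11, 13, 14, 16, 18, 19, 20, 21, 24, 25, 27, 30, 32, 35, 36, 41, 46}, so |A + A| = 25. Thus K = 25/7. For comparison, the minimum possible |A + A| over all 7-element sets is 2·7 − 1 = 13 (so min K = 13/7), attained only by arithmetic progressions.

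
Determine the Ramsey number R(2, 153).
R(2, 153) = 153

R(2, k) = k for all k ≥ 2: in a 2-colouring of K_k, either some edge is red (a red K_2) or all edges are blue (a blue K_k). And K_{152} coloured all-blue has no blue K_153, so R(2, 153) > 152. Hence R(2, 153) = 153.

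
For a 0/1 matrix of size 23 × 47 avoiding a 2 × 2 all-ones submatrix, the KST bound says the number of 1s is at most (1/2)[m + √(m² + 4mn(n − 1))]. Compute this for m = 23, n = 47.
z(23, 47; 2, 2) ≤ (1/2)[23 + √(23² + 4·23·47·46)] = (1/2)[23 + √199433] = 234.7896

Kővári–Sós–Turán: let r_1, ..., r_23 be the row sums and z = Σ r_i the total number of 1s. Each pair of columns can share at most one row with both entries 1 (else a 2×2 all-ones block appears), so Σ_i C(r_i, 2) ≤ C(47, 2) = 1081. By convexity Σ_i C(r_i, 2) ≥ 23·C(z/23, 2) = z(z − 23)/(2·23), giving z² − 23z − 23·47·46 ≤ 0 and hence z ≤ (1/2)[23 + √(529 + 4·49726)] = (1/2)[23 + √199433] ≈ (1/2)(23 + 446.5792) = 234.7896.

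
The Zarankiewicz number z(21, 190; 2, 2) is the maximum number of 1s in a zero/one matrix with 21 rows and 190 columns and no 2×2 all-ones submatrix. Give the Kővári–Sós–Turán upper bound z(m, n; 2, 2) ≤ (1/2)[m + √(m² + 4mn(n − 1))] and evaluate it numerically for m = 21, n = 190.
z(21, 190; 2, 2) ≤ (1/2)[21 + √(21² + 4·21·190·189)] = (1/2)[21 + √3016881] = 878.9585

Kővári–Sós–Turán: let r_1, ..., r_21 be the row sums and z = Σ r_i the total number of 1s. Each pair of columns can share at most one row with both entries 1 (else a 2×2 all-ones block appears), so Σ_i C(r_i, 2) ≤ C(190, 2) = 17955. By convexity Σ_i C(r_i, 2) ≥ 21·C(z/21, 2) = z(z − 21)/(2·21), giving z² − 21z − 21·190·189 ≤ 0 and hence z ≤ (1/2)[21 + √(441 + 4·754110)] = (1/2)[21 + √3016881] ≈ (1/2)(21 + 1736.9171) = 878.9585.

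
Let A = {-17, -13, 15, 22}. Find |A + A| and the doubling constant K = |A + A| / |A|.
K = |A + A| / |A| = 10/4 = 5/2

Enumerate A + A = {a + b : a, b ∈ A}. With |A| = 4, there are |A|^2 = 16 ordered sum pairs; collecting distinct values, A + A = {-34, -30, -26, -2, 2, 5, 9, 30, 37, 44}, so |A + A| = 10. Thus K = 10/4 = 5/2. For comparison, the minimum possible |A + A| over all 4-element sets is 2·4 − 1 = 7 (so min K = 7/4), attained only by arithmetic progressions.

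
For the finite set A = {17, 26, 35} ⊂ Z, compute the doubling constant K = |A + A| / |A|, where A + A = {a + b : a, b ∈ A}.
K = |A + A| / |A| = 5/3

Enumerate A + A = {a + b : a, b ∈ A}. With |A| = 3, there are |A|^2 = 9 ordered sum pairs; collecting distinct values, A + A = {34, 43, 52, 61, 70}, so |A + A| = 5. Thus K = 5/3. Here |A + A| = 2|A| − 1 = 5, the minimum possible — so K = 5/3 is minimal, which holds iff A is an arithmetic progression.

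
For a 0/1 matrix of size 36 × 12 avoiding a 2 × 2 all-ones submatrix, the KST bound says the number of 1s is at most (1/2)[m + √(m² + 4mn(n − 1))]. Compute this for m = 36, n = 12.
z(36, 12; 2, 2) ≤ (1/2)[36 + √(36² + 4·36·12·11)] = (1/2)[36 + √20304] = 89.2461

Kővári–Sós–Turán: let r_1, ..., r_36 be the row sums and z = Σ r_i the total number of 1s. Each pair of columns can share at most one row with both entries 1 (else a 2×2 all-ones block appears), so Σ_i C(r_i, 2) ≤ C(12, 2) = 66. By convexity Σ_i C(r_i, 2) ≥ 36·C(z/36, 2) = z(z − 36)/(2·36), giving z² − 36z − 36·12·11 ≤ 0 and hence z ≤ (1/2)[36 + √(1296 + 4·4752)] = (1/2)[36 + √20304] ≈ (1/2)(36 + 142.4921) = 89.2461.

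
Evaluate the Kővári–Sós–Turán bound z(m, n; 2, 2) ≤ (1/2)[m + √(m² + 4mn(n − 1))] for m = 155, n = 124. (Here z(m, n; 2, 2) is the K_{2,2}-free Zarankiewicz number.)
z(155, 124; 2, 2) ≤ (1/2)[155 + √(155² + 4·155·124·123)] = (1/2)[155 + √9480265] = 1617.0019

Kővári–Sós–Turán: let r_1, ..., r_155 be the row sums and z = Σ r_i the total number of 1s. Each pair of columns can share at most one row with both entries 1 (else a 2×2 all-ones block appears), so Σ_i C(r_i, 2) ≤ C(124, 2) = 7626. By convexity Σ_i C(r_i, 2) ≥ 155·C(z/155, 2) = z(z − 155)/(2·155), giving z² − 155z − 155·124·123 ≤ 0 and hence z ≤ (1/2)[155 + √(24025 + 4·2364060)] = (1/2)[155 + √9480265] ≈ (1/2)(155 + 3079.0039) = 1617.0019.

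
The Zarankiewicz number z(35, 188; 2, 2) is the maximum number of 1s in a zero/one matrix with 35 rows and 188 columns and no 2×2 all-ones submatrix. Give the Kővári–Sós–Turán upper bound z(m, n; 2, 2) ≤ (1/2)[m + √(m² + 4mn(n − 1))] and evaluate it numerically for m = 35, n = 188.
z(35, 188; 2, 2) ≤ (1/2)[35 + √(35² + 4·35·188·187)] = (1/2)[35 + √4923065] = 1126.899

Kővári–Sós–Turán: let r_1, ..., r_35 be the row sums and z = Σ r_i the total number of 1s. Each pair of columns can share at most one row with both entries 1 (else a 2×2 all-ones block appears), so Σ_i C(r_i, 2) ≤ C(188, 2) = 17578. By convexity Σ_i C(r_i, 2) ≥ 35·C(z/35, 2) = z(z − 35)/(2·35), giving z² − 35z − 35·188·187 ≤ 0 and hence z ≤ (1/2)[35 + √(1225 + 4·1230460)] = (1/2)[35 + √4923065] ≈ (1/2)(35 + 2218.7981) = 1126.899.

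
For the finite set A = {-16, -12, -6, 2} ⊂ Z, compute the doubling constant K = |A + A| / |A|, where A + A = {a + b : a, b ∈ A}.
K = |A + A| / |A| = 10/4 = 5/2

Enumerate A + A = {a + b : a, b ∈ A}. With |A| = 4, there are |A|^2 = 16 ordered sum pairs; collecting distinct values, A + A = {-32, -28, -24, -22, -18, -14, -12, -10, -4, 4}, so |A + A| = 10. Thus K = 10/4 = 5/2. For comparison, the minimum possible |A + A| over all 4-element sets is 2·4 − 1 = 7 (so min K = 7/4), attained only by arithmetic progressions.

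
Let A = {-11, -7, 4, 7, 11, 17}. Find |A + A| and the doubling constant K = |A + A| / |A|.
K = |A + A| / |A| = 20/6 = 10/3

Enumerate A + A = {a + b : a, b ∈ A}. With |A| = 6, there are |A|^2 = 36 ordered sum pairs; collecting distinct values, A + A = {-22, -18, -14, -7, -4, -3, 0, 4, 6, 8, 10, 11, 14, 15, 18, 21, 22, 24, 28, 34}, so |A + A| = 20. Thus K = 20/6 = 10/3. For comparison, the minimum possible |A + A| over all 6-element sets is 2·6 − 1 = 11 (so min K = 11/6), attained only by arithmetic progressions.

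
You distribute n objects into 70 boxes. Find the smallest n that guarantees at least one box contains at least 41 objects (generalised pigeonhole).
n = (41 − 1)·70 + 1 = 2801

By the generalised pigeonhole principle, to guarantee some box contains ≥ r objects we need more than (r − 1) · k objects total. Threshold: n = (r − 1) · k + 1. With r = 41 and k = 70: n = 40 · 70 + 1 = 2800 + 1 = 2801. For n = 2800 = 40 · 70, we can put exactly 40 objects in every box, avoiding 41 in any single one — so 2801 is tight.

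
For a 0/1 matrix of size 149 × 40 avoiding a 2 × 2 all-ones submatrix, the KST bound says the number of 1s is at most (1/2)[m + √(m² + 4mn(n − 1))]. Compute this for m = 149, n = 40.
z(149, 40; 2, 2) ≤ (1/2)[149 + √(149² + 4·149·40·39)] = (1/2)[149 + √951961] = 562.3424

Kővári–Sós–Turán: let r_1, ..., r_149 be the row sums and z = Σ r_i the total number of 1s. Each pair of columns can share at most one row with both entries 1 (else a 2×2 all-ones block appears), so Σ_i C(r_i, 2) ≤ C(40, 2) = 780. By convexity Σ_i C(r_i, 2) ≥ 149·C(z/149, 2) = z(z − 149)/(2·149), giving z² − 149z − 149·40·39 ≤ 0 and hence z ≤ (1/2)[149 + √(22201 + 4·232440)] = (1/2)[149 + √951961] ≈ (1/2)(149 + 975.6849) = 562.3424.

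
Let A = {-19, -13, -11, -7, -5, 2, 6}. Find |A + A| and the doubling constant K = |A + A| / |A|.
K = |A + A| / |A| = 24/7

Enumerate A + A = {a + b : a, b ∈ A}. With |A| = 7, there are |A|^2 = 49 ordered sum pairs; collecting distinct values, A + A = {-38, -32, -30, -26, -24, -22, -20, -18, -17, -16, -14, -13, -12, -11, -10, -9, -7, -5, -3, -1, 1, 4, 8, 12}, so |A + A| = 24. Thus K = 24/7. For comparison, the minimum possible |A + A| over all 7-element sets is 2·7 − 1 = 13 (so min K = 13/7), attained only by arithmetic progressions.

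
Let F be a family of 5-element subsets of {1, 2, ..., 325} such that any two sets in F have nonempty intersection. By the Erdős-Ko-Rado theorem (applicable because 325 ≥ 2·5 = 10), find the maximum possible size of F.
max |F| = C(324, 4) = 450710001

Erdős-Ko-Rado (1961): when n ≥ 2k, max |F| = C(n−1, k−1). The bound is attained by the star {A : i ∈ A} for any fixed i ∈ [n]. Here C(325−1, 5−1) = C(324, 4) = 450710001.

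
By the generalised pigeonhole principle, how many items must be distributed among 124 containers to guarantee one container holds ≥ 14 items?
n = (14 − 1)·124 + 1 = 1613

By the generalised pigeonhole principle, to guarantee some box contains ≥ r objects we need more than (r − 1) · k objects total. Threshold: n = (r − 1) · k + 1. With r = 14 and k = 124: n = 13 · 124 + 1 = 1612 + 1 = 1613. For n = 1612 = 13 · 124, we can put exactly 13 objects in every box, avoiding 14 in any single one — so 1613 is tight.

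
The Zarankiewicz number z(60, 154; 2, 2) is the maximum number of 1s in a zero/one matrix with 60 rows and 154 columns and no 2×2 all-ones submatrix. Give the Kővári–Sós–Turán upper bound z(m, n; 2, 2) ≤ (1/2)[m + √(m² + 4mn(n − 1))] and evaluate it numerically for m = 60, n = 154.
z(60, 154; 2, 2) ≤ (1/2)[60 + √(60² + 4·60·154·153)] = (1/2)[60 + √5658480] = 1219.378

Kővári–Sós–Turán: let r_1, ..., r_60 be the row sums and z = Σ r_i the total number of 1s. Each pair of columns can share at most one row with both entries 1 (else a 2×2 all-ones block appears), so Σ_i C(r_i, 2) ≤ C(154, 2) = 11781. By convexity Σ_i C(r_i, 2) ≥ 60·C(z/60, 2) = z(z − 60)/(2·60), giving z² − 60z − 60·154·153 ≤ 0 and hence z ≤ (1/2)[60 + √(3600 + 4·1413720)] = (1/2)[60 + √5658480] ≈ (1/2)(60 + 2378.756) = 1219.378.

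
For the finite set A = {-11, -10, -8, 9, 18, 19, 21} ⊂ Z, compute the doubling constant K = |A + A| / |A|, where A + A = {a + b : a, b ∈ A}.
K = |A + A| / |A| = 25/7

Enumerate A + A = {a + b : a, b ∈ A}. With |A| = 7, there are |A|^2 = 49 ordered sum pairs; collecting distinct values, A + A = {-22, -21, -20, -19, -18, -16, -2, -1, 1, 7, 8, 9, 10, 11, 13, 18, 27, 28, 30, 36, 37, 38, 39, 40, 42}, so |A + A| = 25. Thus K = 25/7. For comparison, the minimum possible |A + A| over all 7-element sets is 2·7 − 1 = 13 (so min K = 13/7), attained only by arithmetic progressions.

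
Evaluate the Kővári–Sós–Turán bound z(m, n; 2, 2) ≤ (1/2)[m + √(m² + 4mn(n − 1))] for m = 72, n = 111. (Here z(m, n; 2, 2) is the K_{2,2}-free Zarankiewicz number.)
z(72, 111; 2, 2) ≤ (1/2)[72 + √(72² + 4·72·111·110)] = (1/2)[72 + √3521664] = 974.3049

Kővári–Sós–Turán: let r_1, ..., r_72 be the row sums and z = Σ r_i the total number of 1s. Each pair of columns can share at most one row with both entries 1 (else a 2×2 all-ones block appears), so Σ_i C(r_i, 2) ≤ C(111, 2) = 6105. By convexity Σ_i C(r_i, 2) ≥ 72·C(z/72, 2) = z(z − 72)/(2·72), giving z² − 72z − 72·111·110 ≤ 0 and hence z ≤ (1/2)[72 + √(5184 + 4·879120)] = (1/2)[72 + √3521664] ≈ (1/2)(72 + 1876.6097) = 974.3049.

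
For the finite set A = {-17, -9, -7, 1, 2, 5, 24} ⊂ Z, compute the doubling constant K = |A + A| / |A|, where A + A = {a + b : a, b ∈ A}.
K = |A + A| / |A| = 26/7

Enumerate A + A = {a + b : a, b ∈ A}. With |A| = 7, there are |A|^2 = 49 ordered sum pairs; collecting distinct values, A + A = {-34, -26, -24, -18, -16, -15, -14, -12, -8, -7, -6, -5, -4, -2, 2, 3, 4, 6, 7, 10, 15, 17, 25, 26, 29, 48}, so |A + A| = 26. Thus K = 26/7. For comparison, the minimum possible |A + A| over all 7-element sets is 2·7 − 1 = 13 (so min K = 13/7), attained only by arithmetic progressions.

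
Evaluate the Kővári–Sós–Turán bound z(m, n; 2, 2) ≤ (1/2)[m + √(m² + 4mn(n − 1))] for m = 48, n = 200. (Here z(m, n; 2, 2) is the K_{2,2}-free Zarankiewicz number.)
z(48, 200; 2, 2) ≤ (1/2)[48 + √(48² + 4·48·200·199)] = (1/2)[48 + √7643904] = 1406.3806

Kővári–Sós–Turán: let r_1, ..., r_48 be the row sums and z = Σ r_i the total number of 1s. Each pair of columns can share at most one row with both entries 1 (else a 2×2 all-ones block appears), so Σ_i C(r_i, 2) ≤ C(200, 2) = 19900. By convexity Σ_i C(r_i, 2) ≥ 48·C(z/48, 2) = z(z − 48)/(2·48), giving z² − 48z − 48·200·199 ≤ 0 and hence z ≤ (1/2)[48 + √(2304 + 4·1910400)] = (1/2)[48 + √7643904] ≈ (1/2)(48 + 2764.7611) = 1406.3806.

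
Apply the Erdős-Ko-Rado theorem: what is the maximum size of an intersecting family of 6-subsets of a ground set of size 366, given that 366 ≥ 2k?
max |F| = C(365, 5) = 52521291823

The Erdős-Ko-Rado theorem states: for n ≥ 2k, an intersecting family of k-subsets of an n-element set has size at most C(n − 1, k − 1), with equality for 'star' families {A ⊆ [n] : |A| = k, i ∈ A} (fix an element i). For n = 366, k = 6: C(365, 5) = 52521291823.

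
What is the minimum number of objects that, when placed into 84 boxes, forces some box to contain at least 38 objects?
n = (38 − 1)·84 + 1 = 3109

By the generalised pigeonhole principle, to guarantee some box contains ≥ r objects we need more than (r − 1) · k objects total. Threshold: n = (r − 1) · k + 1. With r = 38 and k = 84: n = 37 · 84 + 1 = 3108 + 1 = 3109. For n = 3108 = 37 · 84, we can put exactly 37 objects in every box, avoiding 38 in any single one — so 3109 is tight.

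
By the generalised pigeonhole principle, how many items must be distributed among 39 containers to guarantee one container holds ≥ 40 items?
n = (40 − 1)·39 + 1 = 1522

By the generalised pigeonhole principle, to guarantee some box contains ≥ r objects we need more than (r − 1) · k objects total. Threshold: n = (r − 1) · k + 1. With r = 40 and k = 39: n = 39 · 39 + 1 = 1521 + 1 = 1522. For n = 1521 = 39 · 39, we can put exactly 39 objects in every box, avoiding 40 in any single one — so 1522 is tight.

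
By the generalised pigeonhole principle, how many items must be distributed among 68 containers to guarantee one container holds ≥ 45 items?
n = (45 − 1)·68 + 1 = 2993

By the generalised pigeonhole principle, to guarantee some box contains ≥ r objects we need more than (r − 1) · k objects total. Threshold: n = (r − 1) · k + 1. With r = 45 and k = 68: n = 44 · 68 + 1 = 2992 + 1 = 2993. For n = 2992 = 44 · 68, we can put exactly 44 objects in every box, avoiding 45 in any single one — so 2993 is tight.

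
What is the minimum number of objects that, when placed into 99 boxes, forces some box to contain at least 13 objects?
n = (13 − 1)·99 + 1 = 1189

By the generalised pigeonhole principle, to guarantee some box contains ≥ r objects we need more than (r − 1) · k objects total. Threshold: n = (r − 1) · k + 1. With r = 13 and k = 99: n = 12 · 99 + 1 = 1188 + 1 = 1189. For n = 1188 = 12 · 99, we can put exactly 12 objects in every box, avoiding 13 in any single one — so 1189 is tight.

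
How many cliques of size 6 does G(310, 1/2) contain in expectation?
E[# K_6] = C(310, 6) · (1/2)^C(6, 2) = 1174080931485 / 2^15 ≈ 35830106.551666

For each 6-subset S of vertices (there are C(310, 6) = 1174080931485 such S), let X_S = 1 if S induces a K_6 (all C(6, 2) = 15 edges present). Then P(X_S = 1) = (1/2)^15 = 1/32768. By linearity of expectation, E[# K_6] = C(310, 6) · (1/2)^15 = 1174080931485 / 32768 ≈ 35830106.551666.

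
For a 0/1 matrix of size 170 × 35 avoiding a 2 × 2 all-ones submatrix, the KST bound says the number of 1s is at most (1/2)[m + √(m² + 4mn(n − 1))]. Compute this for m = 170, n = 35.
z(170, 35; 2, 2) ≤ (1/2)[170 + √(170² + 4·170·35·34)] = (1/2)[170 + √838100] = 542.739

Kővári–Sós–Turán: let r_1, ..., r_170 be the row sums and z = Σ r_i the total number of 1s. Each pair of columns can share at most one row with both entries 1 (else a 2×2 all-ones block appears), so Σ_i C(r_i, 2) ≤ C(35, 2) = 595. By convexity Σ_i C(r_i, 2) ≥ 170·C(z/170, 2) = z(z − 170)/(2·170), giving z² − 170z − 170·35·34 ≤ 0 and hence z ≤ (1/2)[170 + √(28900 + 4·202300)] = (1/2)[170 + √838100] ≈ (1/2)(170 + 915.478) = 542.739.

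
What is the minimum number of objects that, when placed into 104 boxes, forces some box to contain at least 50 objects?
n = (50 − 1)·104 + 1 = 5097

By the generalised pigeonhole principle, to guarantee some box contains ≥ r objects we need more than (r − 1) · k objects total. Threshold: n = (r − 1) · k + 1. With r = 50 and k = 104: n = 49 · 104 + 1 = 5096 + 1 = 5097. For n = 5096 = 49 · 104, we can put exactly 49 objects in every box, avoiding 50 in any single one — so 5097 is tight.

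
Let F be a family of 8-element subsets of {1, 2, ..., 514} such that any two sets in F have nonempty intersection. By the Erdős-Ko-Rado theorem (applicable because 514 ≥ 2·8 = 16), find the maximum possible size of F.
max |F| = C(513, 7) = 1780480902710016

Erdős-Ko-Rado (1961): when n ≥ 2k, max |F| = C(n−1, k−1). The bound is attained by the star {A : i ∈ A} for any fixed i ∈ [n]. Here C(514−1, 8−1) = C(513, 7) = 1780480902710016.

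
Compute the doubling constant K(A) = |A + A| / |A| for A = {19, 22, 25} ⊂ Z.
K = |A + A| / |A| = 5/3

Enumerate A + A = {a + b : a, b ∈ A}. With |A| = 3, there are |A|^2 = 9 ordered sum pairs; collecting distinct values, A + A = {38, 41, 44, 47, 50}, so |A + A| = 5. Thus K = 5/3. Here |A + A| = 2|A| − 1 = 5, the minimum possible — so K = 5/3 is minimal, which holds iff A is an arithmetic progression.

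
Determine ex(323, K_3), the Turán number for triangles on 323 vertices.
ex(323, K_3) = ⌊323^2/4⌋ = 26082

Mantel (1907): a triangle-free graph on n vertices has at most ⌊n^2/4⌋ edges, with equality for the complete bipartite graph K_{⌊n/2⌋, ⌈n/2⌉}. For n = 323: ⌊323^2/4⌋ = ⌊104329/4⌋ = 26082. The extremal graph is K_{161, 162}, which has 161·162 = 26082 edges.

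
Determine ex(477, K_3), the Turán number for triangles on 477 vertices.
ex(477, K_3) = ⌊477^2/4⌋ = 56882

Mantel (1907): a triangle-free graph on n vertices has at most ⌊n^2/4⌋ edges, with equality for the complete bipartite graph K_{⌊n/2⌋, ⌈n/2⌉}. For n = 477: ⌊477^2/4⌋ = ⌊227529/4⌋ = 56882. The extremal graph is K_{238, 239}, which has 238·239 = 56882 edges.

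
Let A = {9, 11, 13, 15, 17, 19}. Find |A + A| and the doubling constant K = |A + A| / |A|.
K = |A + A| / |A| = 11/6

Enumerate A + A = {a + b : a, b ∈ A}. With |A| = 6, there are |A|^2 = 36 ordered sum pairs; collecting distinct values, A + A = {18, 20, 22, 24, 26, 28, 30, 32, 34, 36, 38}, so |A + A| = 11. Thus K = 11/6. Here |A + A| = 2|A| − 1 = 11, the minimum possible — so K = 11/6 is minimal, which holds iff A is an arithmetic progression.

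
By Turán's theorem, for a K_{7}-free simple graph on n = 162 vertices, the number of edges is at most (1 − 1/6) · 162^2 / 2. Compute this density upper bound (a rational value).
Turán density bound = (5/6) · 162^2/2 = 10935

Turán's theorem: ex(n, K_{r+1}) is achieved by the complete r-partite Turán graph T(n, r) with parts as balanced as possible, and is at most (1 − 1/r) · n^2/2. For r = 6, n = 162: the density bound is (5/6) · 26244/2 = 10935. Since 6 ∣ 162, the Turán graph T(162, 6) has parts of equal size 27, and its edge count e(T(162, 6)) = 10935 attains the density bound exactly.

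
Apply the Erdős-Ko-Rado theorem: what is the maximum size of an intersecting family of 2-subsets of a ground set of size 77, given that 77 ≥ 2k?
max |F| = C(76, 1) = 76

Erdős-Ko-Rado (1961): when n ≥ 2k, max |F| = C(n−1, k−1). The bound is attained by the star {A : i ∈ A} for any fixed i ∈ [n]. Here C(77−1, 2−1) = C(76, 1) = 76.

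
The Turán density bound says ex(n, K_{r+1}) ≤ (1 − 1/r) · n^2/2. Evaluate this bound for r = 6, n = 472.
Turán density bound = (5/6) · 472^2/2 = 278480/3 ≈ 92826.6667

Turán's theorem: ex(n, K_{r+1}) is achieved by the complete r-partite Turán graph T(n, r) with parts as balanced as possible, and is at most (1 − 1/r) · n^2/2. For r = 6, n = 472: the density bound is (5/6) · 222784/2 = 278480/3 ≈ 92826.6667. The integer-valued extremum is e(T(472, 6)) = 92826, which is strictly less than the density bound 278480/3 since 6 ∤ 472 (the parts of T(472, 6) cannot all be equal).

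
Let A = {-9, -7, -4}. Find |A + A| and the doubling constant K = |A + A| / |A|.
K = |A + A| / |A| = 6/3 = 2

Enumerate A + A = {a + b : a, b ∈ A}. With |A| = 3, there are |A|^2 = 9 ordered sum pairs; collecting distinct values, A + A = {-18, -16, -14, -13, -11, -8}, so |A + A| = 6. Thus K = 6/3 = 2. For comparison, the minimum possible |A + A| over all 3-element sets is 2·3 − 1 = 5 (so min K = 5/3), attained only by arithmetic progressions.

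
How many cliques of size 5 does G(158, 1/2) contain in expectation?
E[# K_5] = C(158, 5) · (1/2)^C(5, 2) = 769754986 / 2^10 = 384877493/512 ≈ 751713.853516

For each 5-subset S of vertices (there are C(158, 5) = 769754986 such S), let X_S = 1 if S induces a K_5 (all C(5, 2) = 10 edges present). Then P(X_S = 1) = (1/2)^10 = 1/1024. By linearity of expectation, E[# K_5] = C(158, 5) · (1/2)^10 = 769754986 / 1024 = 384877493/512 ≈ 751713.853516.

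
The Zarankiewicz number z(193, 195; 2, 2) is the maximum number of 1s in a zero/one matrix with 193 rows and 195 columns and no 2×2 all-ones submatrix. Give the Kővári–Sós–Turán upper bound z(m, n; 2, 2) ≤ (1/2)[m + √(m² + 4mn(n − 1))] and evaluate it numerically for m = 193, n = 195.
z(193, 195; 2, 2) ≤ (1/2)[193 + √(193² + 4·193·195·194)] = (1/2)[193 + √29242009] = 2800.294

Kővári–Sós–Turán: let r_1, ..., r_193 be the row sums and z = Σ r_i the total number of 1s. Each pair of columns can share at most one row with both entries 1 (else a 2×2 all-ones block appears), so Σ_i C(r_i, 2) ≤ C(195, 2) = 18915. By convexity Σ_i C(r_i, 2) ≥ 193·C(z/193, 2) = z(z − 193)/(2·193), giving z² − 193z − 193·195·194 ≤ 0 and hence z ≤ (1/2)[193 + √(37249 + 4·7301190)] = (1/2)[193 + √29242009] ≈ (1/2)(193 + 5407.5881) = 2800.294.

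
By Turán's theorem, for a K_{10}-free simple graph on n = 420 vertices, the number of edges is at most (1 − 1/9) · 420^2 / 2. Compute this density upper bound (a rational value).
Turán density bound = (8/9) · 420^2/2 = 78400

Turán's theorem: ex(n, K_{r+1}) is achieved by the complete r-partite Turán graph T(n, r) with parts as balanced as possible, and is at most (1 − 1/r) · n^2/2. For r = 9, n = 420: the density bound is (8/9) · 176400/2 = 78400. The integer-valued extremum is e(T(420, 9)) = 78399, which is strictly less than the density bound 78400 since 9 ∤ 420 (the parts of T(420, 9) cannot all be equal).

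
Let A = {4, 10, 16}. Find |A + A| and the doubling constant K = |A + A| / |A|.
K = |A + A| / |A| = 5/3

Enumerate A + A = {a + b : a, b ∈ A}. With |A| = 3, there are |A|^2 = 9 ordered sum pairs; collecting distinct values, A + A = {8, 14, 20, 26, 32}, so |A + A| = 5. Thus K = 5/3. Here |A + A| = 2|A| − 1 = 5, the minimum possible — so K = 5/3 is minimal, which holds iff A is an arithmetic progression.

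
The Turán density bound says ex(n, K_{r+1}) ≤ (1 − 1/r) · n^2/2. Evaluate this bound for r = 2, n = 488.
Turán density bound = (1/2) · 488^2/2 = 59536

Turán's theorem: ex(n, K_{r+1}) is achieved by the complete r-partite Turán graph T(n, r) with parts as balanced as possible, and is at most (1 − 1/r) · n^2/2. For r = 2, n = 488: the density bound is (1/2) · 238144/2 = 59536. Since 2 ∣ 488, the Turán graph T(488, 2) has parts of equal size 244, and its edge count e(T(488, 2)) = 59536 attains the density bound exactly.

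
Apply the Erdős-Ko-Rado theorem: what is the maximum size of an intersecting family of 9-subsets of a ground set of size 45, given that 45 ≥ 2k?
max |F| = C(44, 8) = 177232627

The Erdős-Ko-Rado theorem states: for n ≥ 2k, an intersecting family of k-subsets of an n-element set has size at most C(n − 1, k − 1), with equality for 'star' families {A ⊆ [n] : |A| = k, i ∈ A} (fix an element i). For n = 45, k = 9: C(44, 8) = 177232627.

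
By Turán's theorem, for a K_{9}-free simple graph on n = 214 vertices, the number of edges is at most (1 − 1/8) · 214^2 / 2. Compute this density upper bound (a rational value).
Turán density bound = (7/8) · 214^2/2 = 80143/4 ≈ 20035.75

Turán's theorem: ex(n, K_{r+1}) is achieved by the complete r-partite Turán graph T(n, r) with parts as balanced as possible, and is at most (1 − 1/r) · n^2/2. For r = 8, n = 214: the density bound is (7/8) · 45796/2 = 80143/4 ≈ 20035.75. The integer-valued extremum is e(T(214, 8)) = 20035, which is strictly less than the density bound 80143/4 since 8 ∤ 214 (the parts of T(214, 8) cannot all be equal).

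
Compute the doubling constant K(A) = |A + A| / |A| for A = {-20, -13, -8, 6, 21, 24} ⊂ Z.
K = |A + A| / |A| = 21/6 = 7/2

Enumerate A + A = {a + b : a, b ∈ A}. With |A| = 6, there are |A|^2 = 36 ordered sum pairs; collecting distinct values, A + A = {-40, -33, -28, -26, -21, -16, -14, -7, -2, 1, 4, 8, 11, 12, 13, 16, 27, 30, 42, 45, 48}, so |A + A| = 21. Thus K = 21/6 = 7/2. For comparison, the minimum possible |A + A| over all 6-element sets is 2·6 − 1 = 11 (so min K = 11/6), attained only by arithmetic progressions.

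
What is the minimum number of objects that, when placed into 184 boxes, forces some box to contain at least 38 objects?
n = (38 − 1)·184 + 1 = 6809

By the generalised pigeonhole principle, to guarantee some box contains ≥ r objects we need more than (r − 1) · k objects total. Threshold: n = (r − 1) · k + 1. With r = 38 and k = 184: n = 37 · 184 + 1 = 6808 + 1 = 6809. For n = 6808 = 37 · 184, we can put exactly 37 objects in every box, avoiding 38 in any single one — so 6809 is tight.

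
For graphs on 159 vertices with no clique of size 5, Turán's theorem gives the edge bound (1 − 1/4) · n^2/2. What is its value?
Turán density bound = (3/4) · 159^2/2 = 75843/8 ≈ 9480.375

Turán's theorem: ex(n, K_{r+1}) is achieved by the complete r-partite Turán graph T(n, r) with parts as balanced as possible, and is at most (1 − 1/r) · n^2/2. For r = 4, n = 159: the density bound is (3/4) · 25281/2 = 75843/8 ≈ 9480.375. The integer-valued extremum is e(T(159, 4)) = 9480, which is strictly less than the density bound 75843/8 since 4 ∤ 159 (the parts of T(159, 4) cannot all be equal).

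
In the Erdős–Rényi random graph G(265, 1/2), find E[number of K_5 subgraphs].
E[# K_5] = C(265, 5) · (1/2)^C(5, 2) = 10484943678 / 2^10 = 5242471839/512 ≈ 10239202.810547

For each 5-subset S of vertices (there are C(265, 5) = 10484943678 such S), let X_S = 1 if S induces a K_5 (all C(5, 2) = 10 edges present). Then P(X_S = 1) = (1/2)^10 = 1/1024. By linearity of expectation, E[# K_5] = C(265, 5) · (1/2)^10 = 10484943678 / 1024 = 5242471839/512 ≈ 10239202.810547.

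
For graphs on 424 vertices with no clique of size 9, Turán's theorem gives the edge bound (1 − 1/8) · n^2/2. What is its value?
Turán density bound = (7/8) · 424^2/2 = 78652

Turán's theorem: ex(n, K_{r+1}) is achieved by the complete r-partite Turán graph T(n, r) with parts as balanced as possible, and is at most (1 − 1/r) · n^2/2. For r = 8, n = 424: the density bound is (7/8) · 179776/2 = 78652. Since 8 ∣ 424, the Turán graph T(424, 8) has parts of equal size 53, and its edge count e(T(424, 8)) = 78652 attains the density bound exactly.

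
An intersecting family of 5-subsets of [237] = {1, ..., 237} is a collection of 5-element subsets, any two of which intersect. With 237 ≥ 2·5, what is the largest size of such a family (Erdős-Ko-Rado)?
max |F| = C(236, 4) = 125991255

The Erdős-Ko-Rado theorem states: for n ≥ 2k, an intersecting family of k-subsets of an n-element set has size at most C(n − 1, k − 1), with equality for 'star' families {A ⊆ [n] : |A| = k, i ∈ A} (fix an element i). For n = 237, k = 5: C(236, 4) = 125991255.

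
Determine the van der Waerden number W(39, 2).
W(39, 2) = 39 + 1 = 40

A 2-term AP is any pair of integers, so a monochromatic 2-AP exists iff some colour is used at least twice. With 39 colours, the colouring i ↦ i on {1, ..., 39} uses each colour once, avoiding any monochromatic pair, so W(39, 2) > 39. For {1, ..., 40}, pigeonhole forces two integers of the same colour, which form a monochromatic 2-AP. Hence W(39, 2) = 40.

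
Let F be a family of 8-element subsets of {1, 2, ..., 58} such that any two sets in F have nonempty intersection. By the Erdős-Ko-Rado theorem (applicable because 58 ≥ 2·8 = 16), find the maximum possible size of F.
max |F| = C(57, 7) = 264385836

Erdős-Ko-Rado (1961): when n ≥ 2k, max |F| = C(n−1, k−1). The bound is attained by the star {A : i ∈ A} for any fixed i ∈ [n]. Here C(58−1, 8−1) = C(57, 7) = 264385836.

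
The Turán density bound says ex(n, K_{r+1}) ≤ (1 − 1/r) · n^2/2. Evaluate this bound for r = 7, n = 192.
Turán density bound = (6/7) · 192^2/2 = 110592/7 ≈ 15798.8571

Turán's theorem: ex(n, K_{r+1}) is achieved by the complete r-partite Turán graph T(n, r) with parts as balanced as possible, and is at most (1 − 1/r) · n^2/2. For r = 7, n = 192: the density bound is (6/7) · 36864/2 = 110592/7 ≈ 15798.8571. The integer-valued extremum is e(T(192, 7)) = 15798, which is strictly less than the density bound 110592/7 since 7 ∤ 192 (the parts of T(192, 7) cannot all be equal).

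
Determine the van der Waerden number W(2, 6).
W(2, 6) = 1132

W(2, 6) = 1132. The lower bound W(2, 6) > 1131 comes from an explicit good 2-colouring of [1, 1131]; the upper bound W(2, 6) ≤ 1132 was verified by exhaustive search over 2-colourings of [1, 1132].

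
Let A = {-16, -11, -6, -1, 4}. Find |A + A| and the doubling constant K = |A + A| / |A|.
K = |A + A| / |A| = 9/5

Enumerate A + A = {a + b : a, b ∈ A}. With |A| = 5, there are |A|^2 = 25 ordered sum pairs; collecting distinct values, A + A = {-32, -27, -22, -17, -12, -7, -2, 3, 8}, so |A + A| = 9. Thus K = 9/5. Here |A + A| = 2|A| − 1 = 9, the minimum possible — so K = 9/5 is minimal, which holds iff A is an arithmetic progression.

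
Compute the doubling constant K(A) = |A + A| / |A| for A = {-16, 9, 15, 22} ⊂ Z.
K = |A + A| / |A| = 10/4 = 5/2

Enumerate A + A = {a + b : a, b ∈ A}. With |A| = 4, there are |A|^2 = 16 ordered sum pairs; collecting distinct values, A + A = {-32, -7, -1, 6, 18, 24, 30, 31, 37, 44}, so |A + A| = 10. Thus K = 10/4 = 5/2. For comparison, the minimum possible |A + A| over all 4-element sets is 2·4 − 1 = 7 (so min K = 7/4), attained only by arithmetic progressions.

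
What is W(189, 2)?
W(189, 2) = 189 + 1 = 190

A 2-term AP is any pair of integers, so a monochromatic 2-AP exists iff some colour is used at least twice. With 189 colours, the colouring i ↦ i on {1, ..., 189} uses each colour once, avoiding any monochromatic pair, so W(189, 2) > 189. For {1, ..., 190}, pigeonhole forces two integers of the same colour, which form a monochromatic 2-AP. Hence W(189, 2) = 190.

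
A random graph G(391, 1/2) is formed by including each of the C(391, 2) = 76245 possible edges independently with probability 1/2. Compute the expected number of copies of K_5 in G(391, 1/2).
E[# K_5] = C(391, 5) · (1/2)^C(5, 2) = 74225376693 / 2^10 ≈ 72485719.426758

For each 5-subset S of vertices (there are C(391, 5) = 74225376693 such S), let X_S = 1 if S induces a K_5 (all C(5, 2) = 10 edges present). Then P(X_S = 1) = (1/2)^10 = 1/1024. By linearity of expectation, E[# K_5] = C(391, 5) · (1/2)^10 = 74225376693 / 1024 ≈ 72485719.426758.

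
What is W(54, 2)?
W(54, 2) = 54 + 1 = 55

A 2-term AP is any pair of integers, so a monochromatic 2-AP exists iff some colour is used at least twice. With 54 colours, the colouring i ↦ i on {1, ..., 54} uses each colour once, avoiding any monochromatic pair, so W(54, 2) > 54. For {1, ..., 55}, pigeonhole forces two integers of the same colour, which form a monochromatic 2-AP. Hence W(54, 2) = 55.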